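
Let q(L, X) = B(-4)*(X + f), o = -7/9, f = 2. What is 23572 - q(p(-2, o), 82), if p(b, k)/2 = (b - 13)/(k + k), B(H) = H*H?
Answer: 22228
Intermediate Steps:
B(H) = H²
o = -7/9 (o = -7*⅑ = -7/9 ≈ -0.77778)
p(b, k) = (-13 + b)/k (p(b, k) = 2*((b - 13)/(k + k)) = 2*((-13 + b)/((2*k))) = 2*((-13 + b)*(1/(2*k))) = 2*((-13 + b)/(2*k)) = (-13 + b)/k)
q(L, X) = 32 + 16*X (q(L, X) = (-4)²*(X + 2) = 16*(2 + X) = 32 + 16*X)
23572 - q(p(-2, o), 82) = 23572 - (32 + 16*82) = 23572 - (32 + 1312) = 23572 - 1*1344 = 23572 - 1344 = 22228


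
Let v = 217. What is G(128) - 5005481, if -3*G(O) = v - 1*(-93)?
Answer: -15016753/3 ≈ -5.0056e+6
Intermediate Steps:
G(O) = -310/3 (G(O) = -(217 - 1*(-93))/3 = -(217 + 93)/3 = -⅓*310 = -310/3)
G(128) - 5005481 = -310/3 - 5005481 = -15016753/3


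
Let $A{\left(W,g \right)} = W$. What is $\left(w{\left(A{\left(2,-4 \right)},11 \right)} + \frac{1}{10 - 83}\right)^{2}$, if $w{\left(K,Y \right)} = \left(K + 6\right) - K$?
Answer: $\frac{190969}{5329} \approx 35.836$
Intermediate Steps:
$w{\left(K,Y \right)} = 6$ ($w{\left(K,Y \right)} = \left(6 + K\right) - K = 6$)
$\left(w{\left(A{\left(2,-4 \right)},11 \right)} + \frac{1}{10 - 83}\right)^{2} = \left(6 + \frac{1}{10 - 83}\right)^{2} = \left(6 + \frac{1}{-73}\right)^{2} = \left(6 - \frac{1}{73}\right)^{2} = \left(\frac{437}{73}\right)^{2} = \frac{190969}{5329}$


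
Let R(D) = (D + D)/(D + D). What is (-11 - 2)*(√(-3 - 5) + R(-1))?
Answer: -13 - 26*I*√2 ≈ -13.0 - 36.77*I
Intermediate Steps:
R(D) = 1 (R(D) = (2*D)/((2*D)) = (2*D)*(1/(2*D)) = 1)
(-11 - 2)*(√(-3 - 5) + R(-1)) = (-11 - 2)*(√(-3 - 5) + 1) = -13*(√(-8) + 1) = -13*(2*I*√2 + 1) = -13*(1 + 2*I*√2) = -13 - 26*I*√2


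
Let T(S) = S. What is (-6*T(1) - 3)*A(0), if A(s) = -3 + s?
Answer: 27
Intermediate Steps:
(-6*T(1) - 3)*A(0) = (-6*1 - 3)*(-3 + 0) = (-6 - 3)*(-3) = -9*(-3) = 27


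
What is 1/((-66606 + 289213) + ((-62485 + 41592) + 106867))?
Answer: 1/308581 ≈ 3.2406e-6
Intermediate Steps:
1/((-66606 + 289213) + ((-62485 + 41592) + 106867)) = 1/(222607 + (-20893 + 106867)) = 1/(222607 + 85974) = 1/308581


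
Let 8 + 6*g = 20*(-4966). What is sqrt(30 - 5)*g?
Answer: -248320/3 ≈ -82773.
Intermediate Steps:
g = -49664/3 (g = -4/3 + (20*(-4966))/6 = -4/3 + (1/6)*(-99320) = -4/3 - 49660/3 = -49664/3 ≈ -16555.)
sqrt(30 - 5)*g = sqrt(30 - 5)*(-49664/3) = sqrt(25)*(-49664/3) = 5*(-49664/3) = -248320/3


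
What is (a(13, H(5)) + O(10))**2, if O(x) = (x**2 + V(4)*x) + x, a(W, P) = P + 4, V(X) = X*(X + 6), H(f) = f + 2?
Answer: 271441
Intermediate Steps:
H(f) = 2 + f
V(X) = X*(6 + X)
a(W, P) = 4 + P
O(x) = x**2 + 41*x (O(x) = (x**2 + (4*(6 + 4))*x) + x = (x**2 + (4*10)*x) + x = (x**2 + 40*x) + x = x**2 + 41*x)
(a(13, H(5)) + O(10))**2 = ((4 + (2 + 5)) + 10*(41 + 10))**2 = ((4 + 7) + 10*51)**2 = (11 + 510)**2 = 521**2 = 271441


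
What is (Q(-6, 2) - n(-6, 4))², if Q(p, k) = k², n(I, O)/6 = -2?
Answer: 256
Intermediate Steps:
n(I, O) = -12 (n(I, O) = 6*(-2) = -12)
(Q(-6, 2) - n(-6, 4))² = (2² - 1*(-12))² = (4 + 12)² = 16² = 256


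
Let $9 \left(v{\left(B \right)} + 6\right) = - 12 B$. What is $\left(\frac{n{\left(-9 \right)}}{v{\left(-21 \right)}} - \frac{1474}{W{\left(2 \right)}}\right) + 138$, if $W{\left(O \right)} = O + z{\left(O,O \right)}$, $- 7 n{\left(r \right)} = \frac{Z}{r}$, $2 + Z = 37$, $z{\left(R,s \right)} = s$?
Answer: $- \frac{22817}{99} \approx -230.47$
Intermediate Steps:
$v{\left(B \right)} = -6 - \frac{4 B}{3}$ ($v{\left(B \right)} = -6 + \frac{\left(-12\right) B}{9} = -6 - \frac{4 B}{3}$)
$Z = 35$ ($Z = -2 + 37 = 35$)
$n{\left(r \right)} = - \frac{5}{r}$ ($n{\left(r \right)} = - \frac{35 \frac{1}{r}}{7} = - \frac{5}{r}$)
$W{\left(O \right)} = 2 O$ ($W{\left(O \right)} = O + O = 2 O$)
$\left(\frac{n{\left(-9 \right)}}{v{\left(-21 \right)}} - \frac{1474}{W{\left(2 \right)}}\right) + 138 = \left(\frac{\left(-5\right) \frac{1}{-9}}{-6 - -28} - \frac{1474}{2 \cdot 2}\right) + 138 = \left(\frac{\left(-5\right) \left(- \frac{1}{9}\right)}{-6 + 28} - \frac{1474}{4}\right) + 138 = \left(\frac{5}{9 \cdot 22} - \frac{737}{2}\right) + 138 = \left(\frac{5}{9} \cdot \frac{1}{22} - \frac{737}{2}\right) + 138 = \left(\frac{5}{198} - \frac{737}{2}\right) + 138 = - \frac{36479}{99} + 138 = - \frac{22817}{99}$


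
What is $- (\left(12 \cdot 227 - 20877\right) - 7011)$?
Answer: $25164$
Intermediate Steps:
$- (\left(12 \cdot 227 - 20877\right) - 7011) = - (\left(2724 - 20877\right) - 7011) = - (-18153 - 7011) = \left(-1\right) \left(-25164\right) = 25164$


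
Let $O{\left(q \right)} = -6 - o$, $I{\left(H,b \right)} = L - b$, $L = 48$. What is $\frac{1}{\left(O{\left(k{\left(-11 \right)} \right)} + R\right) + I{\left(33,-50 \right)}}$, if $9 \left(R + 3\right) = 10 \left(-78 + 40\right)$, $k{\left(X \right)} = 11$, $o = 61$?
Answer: $- \frac{9}{128} \approx -0.070313$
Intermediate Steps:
$I{\left(H,b \right)} = 48 - b$
$R = - \frac{407}{9}$ ($R = -3 + \frac{10 \left(-78 + 40\right)}{9} = -3 + \frac{10 \left(-38\right)}{9} = -3 + \frac{1}{9} \left(-380\right) = -3 - \frac{380}{9} = - \frac{407}{9} \approx -45.222$)
$O{\left(q \right)} = -67$ ($O{\left(q \right)} = -6 - 61 = -67$)
$\frac{1}{\left(O{\left(k{\left(-11 \right)} \right)} + R\right) + I{\left(33,-50 \right)}} = \frac{1}{\left(-67 - \frac{407}{9}\right) + \left(48 - -50\right)} = \frac{1}{- \frac{1010}{9} + \left(48 + 50\right)} = \frac{1}{- \frac{1010}{9} + 98} = \frac{1}{- \frac{128}{9}} = - \frac{9}{128}$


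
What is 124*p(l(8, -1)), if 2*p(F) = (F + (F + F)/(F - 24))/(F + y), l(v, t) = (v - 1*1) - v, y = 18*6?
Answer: -1426/2675 ≈ -0.53308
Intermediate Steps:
y = 108
l(v, t) = -1 (l(v, t) = (v - 1) - v = (-1 + v) - v = -1)
p(F) = (F + 2*F/(-24 + F))/(2*(108 + F)) (p(F) = ((F + (F + F)/(F - 24))/(F + 108))/2 = ((F + (2*F)/(-24 + F))/(108 + F))/2 = ((F + 2*F/(-24 + F))/(108 + F))/2 = (F + 2*F/(-24 + F))/(2*(108 + F)))
124*p(l(8, -1)) = 124*((½)*(-1)*(-22 - 1)/(-2592 + (-1)² + 84*(-1))) = 124*((½)*(-1)*(-23)/(-2592 + 1 - 84)) = 124*((½)*(-1)*(-23)/(-2675)) = 124*((½)*(-1)*(-1/2675)*(-23)) = 124*(-23/5350) = -1426/2675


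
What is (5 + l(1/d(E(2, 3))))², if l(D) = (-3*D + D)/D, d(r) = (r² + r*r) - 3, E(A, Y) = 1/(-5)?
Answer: 9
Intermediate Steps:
E(A, Y) = -⅕
d(r) = -3 + 2*r² (d(r) = (r² + r²) - 3 = 2*r² - 3 = -3 + 2*r²)
l(D) = -2 (l(D) = (-2*D)/D = -2)
(5 + l(1/d(E(2, 3))))² = (5 - 2)² = 3² = 9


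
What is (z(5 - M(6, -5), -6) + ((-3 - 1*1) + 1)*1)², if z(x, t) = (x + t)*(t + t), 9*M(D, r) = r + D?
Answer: 961/9 ≈ 106.78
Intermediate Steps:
M(D, r) = D/9 + r/9 (M(D, r) = (r + D)/9 = (D + r)/9 = D/9 + r/9)
z(x, t) = 2*t*(t + x) (z(x, t) = (t + x)*(2*t) = 2*t*(t + x))
(z(5 - M(6, -5), -6) + ((-3 - 1*1) + 1)*1)² = (2*(-6)*(-6 + (5 - ((⅑)*6 + (⅑)*(-5)))) + ((-3 - 1*1) + 1)*1)² = (2*(-6)*(-6 + (5 - (⅔ - 5/9))) + ((-3 - 1) + 1)*1)² = (2*(-6)*(-6 + (5 - 1*⅑)) + (-4 + 1)*1)² = (2*(-6)*(-6 + (5 - ⅑)) - 3*1)² = (2*(-6)*(-6 + 44/9) - 3)² = (2*(-6)*(-10/9) - 3)² = (40/3 - 3)² = (31/3)² = 961/9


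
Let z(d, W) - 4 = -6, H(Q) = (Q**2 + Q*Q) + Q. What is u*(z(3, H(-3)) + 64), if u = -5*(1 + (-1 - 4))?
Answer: 1240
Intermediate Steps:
H(Q) = Q + 2*Q**2 (H(Q) = (Q**2 + Q**2) + Q = 2*Q**2 + Q = Q + 2*Q**2)
z(d, W) = -2 (z(d, W) = 4 - 6 = -2)
u = 20 (u = -5*(1 - 5) = -5*(-4) = 20)
u*(z(3, H(-3)) + 64) = 20*(-2 + 64) = 20*62 = 1240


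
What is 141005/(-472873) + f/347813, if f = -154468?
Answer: -122087118629/164471376749 ≈ -0.74230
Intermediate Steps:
141005/(-472873) + f/347813 = 141005/(-472873) - 154468/347813 = 141005*(-1/472873) - 154468*1/347813 = -141005/472873 - 154468/347813 = -122087118629/164471376749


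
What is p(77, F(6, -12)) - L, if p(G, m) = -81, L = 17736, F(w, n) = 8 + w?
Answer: -17817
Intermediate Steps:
p(77, F(6, -12)) - L = -81 - 1*17736 = -81 - 17736 = -17817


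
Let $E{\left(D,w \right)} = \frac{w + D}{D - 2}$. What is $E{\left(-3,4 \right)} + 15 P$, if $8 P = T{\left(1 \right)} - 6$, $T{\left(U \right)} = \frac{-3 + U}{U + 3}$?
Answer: $- \frac{991}{80} \approx -12.387$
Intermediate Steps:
$T{\left(U \right)} = \frac{-3 + U}{3 + U}$
$E{\left(D,w \right)} = \frac{D + w}{-2 + D}$
$P = - \frac{13}{16}$ ($P = \frac{\frac{-3 + 1}{3 + 1} - 6}{8} = \frac{\frac{1}{4} \left(-2\right) - 6}{8} = \frac{- \frac{1}{2} - 6}{8} = \frac{1}{8} \left(- \frac{13}{2}\right) = - \frac{13}{16} \approx -0.8125$)
$E{\left(-3,4 \right)} + 15 P = \frac{-3 + 4}{-2 - 3} + 15 \left(- \frac{13}{16}\right) = \frac{1}{-5} \cdot 1 - \frac{195}{16} = \left(- \frac{1}{5}\right) 1 - \frac{195}{16} = - \frac{1}{5} - \frac{195}{16} = - \frac{991}{80}$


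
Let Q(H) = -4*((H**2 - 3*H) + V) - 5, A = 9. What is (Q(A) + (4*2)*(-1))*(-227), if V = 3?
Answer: 54707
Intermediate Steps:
Q(H) = -17 - 4*H**2 + 12*H (Q(H) = -4*((H**2 - 3*H) + 3) - 5 = -4*(3 + H**2 - 3*H) - 5 = (-12 - 4*H**2 + 12*H) - 5 = -17 - 4*H**2 + 12*H)
(Q(A) + (4*2)*(-1))*(-227) = ((-17 - 4*9**2 + 12*9) + (4*2)*(-1))*(-227) = ((-17 - 4*81 + 108) + 8*(-1))*(-227) = ((-17 - 324 + 108) - 8)*(-227) = (-233 - 8)*(-227) = -241*(-227) = 54707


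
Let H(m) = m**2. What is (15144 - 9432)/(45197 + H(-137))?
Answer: 136/1523 ≈ 0.089297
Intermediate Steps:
(15144 - 9432)/(45197 + H(-137)) = (15144 - 9432)/(45197 + (-137)**2) = 5712/(45197 + 18769) = 5712/63966 = 5712*(1/63966) = 136/1523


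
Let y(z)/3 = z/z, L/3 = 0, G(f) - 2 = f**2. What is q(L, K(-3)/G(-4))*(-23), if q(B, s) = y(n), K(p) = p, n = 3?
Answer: -69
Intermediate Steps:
G(f) = 2 + f**2
L = 0 (L = 3*0 = 0)
y(z) = 3 (y(z) = 3*(z/z) = 3*1 = 3)
q(B, s) = 3
q(L, K(-3)/G(-4))*(-23) = 3*(-23) = -69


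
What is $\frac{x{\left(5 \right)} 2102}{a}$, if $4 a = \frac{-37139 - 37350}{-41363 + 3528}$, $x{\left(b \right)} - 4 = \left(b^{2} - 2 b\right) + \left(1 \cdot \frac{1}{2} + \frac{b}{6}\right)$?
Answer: $\frac{19405117480}{223467} \approx 86837.0$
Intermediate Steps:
$x{\left(b \right)} = \frac{9}{2} + b^{2} - \frac{11 b}{6}$ ($x{\left(b \right)} = 4 + \left(\left(b^{2} - 2 b\right) + \left(1 \cdot \frac{1}{2} + \frac{b}{6}\right)\right) = 4 + \left(\left(b^{2} - 2 b\right) + \left(1 \cdot \frac{1}{2} + b \frac{1}{6}\right)\right) = 4 + \left(\left(b^{2} - 2 b\right) + \left(\frac{1}{2} + \frac{b}{6}\right)\right) = 4 + \left(\frac{1}{2} + b^{2} - \frac{11 b}{6}\right) = \frac{9}{2} + b^{2} - \frac{11 b}{6}$)
$a = \frac{74489}{151340}$ ($a = \frac{\left(-37139 - 37350\right) \frac{1}{-41363 + 3528}}{4} = \frac{\left(-74489\right) \frac{1}{-37835}}{4} = \frac{\left(-74489\right) \left(- \frac{1}{37835}\right)}{4} = \frac{1}{4} \cdot \frac{74489}{37835} = \frac{74489}{151340} \approx 0.4922$)
$\frac{x{\left(5 \right)} 2102}{a} = \frac{\left(\frac{9}{2} + 5^{2} - \frac{55}{6}\right) 2102}{\frac{74489}{151340}} = \left(\frac{9}{2} + 25 - \frac{55}{6}\right) 2102 \cdot \frac{151340}{74489} = \frac{61}{3} \cdot 2102 \cdot \frac{151340}{74489} = \frac{128222}{3} \cdot \frac{151340}{74489} = \frac{19405117480}{223467}$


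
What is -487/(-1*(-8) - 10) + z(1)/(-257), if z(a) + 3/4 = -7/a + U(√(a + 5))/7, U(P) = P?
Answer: 250349/1028 - √6/1799 ≈ 243.53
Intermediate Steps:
z(a) = -¾ - 7/a + √(5 + a)/7 (z(a) = -¾ + (-7/a + √(a + 5)/7) = -¾ + (-7/a + √(5 + a)*(⅐)) = -¾ + (-7/a + √(5 + a)/7) = -¾ - 7/a + √(5 + a)/7)
-487/(-1*(-8) - 10) + z(1)/(-257) = -487/(-1*(-8) - 10) + (-¾ - 7/1 + √(5 + 1)/7)/(-257) = -487/(8 - 10) + (-¾ - 7*1 + √6/7)*(-1/257) = -487/(-2) + (-¾ - 7 + √6/7)*(-1/257) = -487*(-½) + (-31/4 + √6/7)*(-1/257) = 487/2 + (31/1028 - √6/1799) = 250349/1028 - √6/1799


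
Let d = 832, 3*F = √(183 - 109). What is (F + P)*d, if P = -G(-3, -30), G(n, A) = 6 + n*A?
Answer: -79872 + 832*√74/3 ≈ -77486.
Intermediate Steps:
F = √74/3 (F = √(183 - 109)/3 = √74/3 ≈ 2.8674)
G(n, A) = 6 + A*n
P = -96 (P = -(6 - 30*(-3)) = -(6 + 90) = -1*96 = -96)
(F + P)*d = (√74/3 - 96)*832 = (-96 + √74/3)*832 = -79872 + 832*√74/3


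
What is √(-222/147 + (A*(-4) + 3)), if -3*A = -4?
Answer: I*√1695/21 ≈ 1.9605*I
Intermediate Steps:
A = 4/3 (A = -⅓*(-4) = 4/3 ≈ 1.3333)
√(-222/147 + (A*(-4) + 3)) = √(-222/147 + ((4/3)*(-4) + 3)) = √(-222*1/147 + (-16/3 + 3)) = √(-74/49 - 7/3) = √(-565/147) = I*√1695/21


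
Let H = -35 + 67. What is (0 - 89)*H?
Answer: -2848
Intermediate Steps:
H = 32
(0 - 89)*H = (0 - 89)*32 = -89*32 = -2848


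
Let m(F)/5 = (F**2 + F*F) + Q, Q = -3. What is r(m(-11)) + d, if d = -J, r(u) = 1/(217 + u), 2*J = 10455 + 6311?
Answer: -11836795/1412 ≈ -8383.0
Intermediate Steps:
J = 8383 (J = (10455 + 6311)/2 = (1/2)*16766 = 8383)
m(F) = -15 + 10*F**2 (m(F) = 5*((F**2 + F*F) - 3) = 5*((F**2 + F**2) - 3) = 5*(2*F**2 - 3) = 5*(-3 + 2*F**2) = -15 + 10*F**2)
d = -8383 (d = -1*8383 = -8383)
r(m(-11)) + d = 1/(217 + (-15 + 10*(-11)**2)) - 8383 = 1/(217 + (-15 + 10*121)) - 8383 = 1/(217 + (-15 + 1210)) - 8383 = 1/(217 + 1195) - 8383 = 1/1412 - 8383 = -11836795/1412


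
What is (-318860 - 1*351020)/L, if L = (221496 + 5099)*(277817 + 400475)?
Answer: -33494/7684878787 ≈ -4.3584e-6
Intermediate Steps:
L = 153697575740 (L = 226595*678292 = 153697575740)
(-318860 - 1*351020)/L = (-318860 - 1*351020)/153697575740 = (-318860 - 351020)*(1/153697575740) = -669880*1/153697575740 = -33494/7684878787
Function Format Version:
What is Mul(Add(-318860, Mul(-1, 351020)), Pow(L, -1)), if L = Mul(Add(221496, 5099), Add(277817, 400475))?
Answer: Rational(-33494, 7684878787) ≈ -4.3584e-6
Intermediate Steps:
L = 153697575740 (L = Mul(226595, 678292) = 153697575740)
Mul(Add(-318860, Mul(-1, 351020)), Pow(L, -1)) = Mul(Add(-318860, Mul(-1, 351020)), Pow(153697575740, -1)) = Mul(Add(-318860, -351020), Rational(1, 153697575740)) = Mul(-669880, Rational(1, 153697575740)) = Rational(-33494, 7684878787)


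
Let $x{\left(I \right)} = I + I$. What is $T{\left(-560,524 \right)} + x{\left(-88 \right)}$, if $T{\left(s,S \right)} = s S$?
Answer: $-293616$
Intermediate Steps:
$x{\left(I \right)} = 2 I$
$T{\left(s,S \right)} = S s$
$T{\left(-560,524 \right)} + x{\left(-88 \right)} = 524 \left(-560\right) + 2 \left(-88\right) = -293440 - 176 = -293616$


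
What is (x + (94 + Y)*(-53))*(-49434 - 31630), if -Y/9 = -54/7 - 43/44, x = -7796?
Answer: 105637599098/77 ≈ 1.3719e+9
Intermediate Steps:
Y = 24093/308 (Y = -9*(-54/7 - 43/44) = -9*(-2677/308) = 24093/308 ≈ 78.224)
(x + (94 + Y)*(-53))*(-49434 - 31630) = (-7796 + (94 + 24093/308)*(-53))*(-49434 - 31630) = (-7796 + (53045/308)*(-53))*(-81064) = (-7796 - 2811385/308)*(-81064) = -5212553/308*(-81064) = 105637599098/77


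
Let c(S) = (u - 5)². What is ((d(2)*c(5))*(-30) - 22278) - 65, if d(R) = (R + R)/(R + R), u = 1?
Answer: -22823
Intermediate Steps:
d(R) = 1 (d(R) = (2*R)/((2*R)) = (2*R)*(1/(2*R)) = 1)
c(S) = 16 (c(S) = (1 - 5)² = (-4)² = 16)
((d(2)*c(5))*(-30) - 22278) - 65 = ((1*16)*(-30) - 22278) - 65 = (16*(-30) - 22278) - 65 = (-480 - 22278) - 65 = -22758 - 65 = -22823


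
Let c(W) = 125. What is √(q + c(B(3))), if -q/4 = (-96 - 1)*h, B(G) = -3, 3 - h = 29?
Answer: 9*I*√123 ≈ 99.815*I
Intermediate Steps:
h = -26 (h = 3 - 1*29 = 3 - 29 = -26)
q = -10088 (q = -4*(-96 - 1)*(-26) = -(-388)*(-26) = -4*2522 = -10088)
√(q + c(B(3))) = √(-10088 + 125) = √(-9963) = 9*I*√123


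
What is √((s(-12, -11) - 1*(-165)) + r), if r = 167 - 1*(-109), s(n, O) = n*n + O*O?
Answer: √706 ≈ 26.571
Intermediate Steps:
s(n, O) = O² + n² (s(n, O) = n² + O² = O² + n²)
r = 276 (r = 167 + 109 = 276)
√((s(-12, -11) - 1*(-165)) + r) = √((((-11)² + (-12)²) - 1*(-165)) + 276) = √(((121 + 144) + 165) + 276) = √((265 + 165) + 276) = √(430 + 276) = √706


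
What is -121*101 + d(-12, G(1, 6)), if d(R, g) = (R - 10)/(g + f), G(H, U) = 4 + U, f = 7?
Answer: -207779/17 ≈ -12222.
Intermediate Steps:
d(R, g) = (-10 + R)/(7 + g) (d(R, g) = (R - 10)/(g + 7) = (-10 + R)/(7 + g))
-121*101 + d(-12, G(1, 6)) = -121*101 + (-10 - 12)/(7 + (4 + 6)) = -12221 - 22/(7 + 10) = -12221 - 22/17 = -207779/17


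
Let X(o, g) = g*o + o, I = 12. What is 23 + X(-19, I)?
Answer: -224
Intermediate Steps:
X(o, g) = o + g*o
23 + X(-19, I) = 23 - 19*(1 + 12) = 23 - 19*13 = 23 - 247 = -224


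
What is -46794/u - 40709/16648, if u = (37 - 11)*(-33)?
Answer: 11274215/216424 ≈ 52.093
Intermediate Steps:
u = -858 (u = 26*(-33) = -858)
-46794/u - 40709/16648 = -46794/(-858) - 40709/16648 = -46794*(-1/858) - 40709*1/16648 = 709/13 - 40709/16648 = 11274215/216424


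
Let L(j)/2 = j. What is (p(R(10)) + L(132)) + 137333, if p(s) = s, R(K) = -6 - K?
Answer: 137581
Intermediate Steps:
L(j) = 2*j
(p(R(10)) + L(132)) + 137333 = ((-6 - 1*10) + 2*132) + 137333 = ((-6 - 10) + 264) + 137333 = (-16 + 264) + 137333 = 248 + 137333 = 137581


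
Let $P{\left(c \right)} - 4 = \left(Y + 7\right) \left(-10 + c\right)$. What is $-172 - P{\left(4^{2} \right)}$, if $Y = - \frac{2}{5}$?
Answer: $- \frac{1078}{5} \approx -215.6$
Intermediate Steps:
$Y = - \frac{2}{5}$ ($Y = \left(-2\right) \frac{1}{5} = - \frac{2}{5} \approx -0.4$)
$P{\left(c \right)} = -62 + \frac{33 c}{5}$ ($P{\left(c \right)} = 4 + \left(- \frac{2}{5} + 7\right) \left(-10 + c\right) = 4 + \frac{33 \left(-10 + c\right)}{5} = 4 + \left(-66 + \frac{33 c}{5}\right) = -62 + \frac{33 c}{5}$)
$-172 - P{\left(4^{2} \right)} = -172 - \left(-62 + \frac{33 \cdot 4^{2}}{5}\right) = -172 - \left(-62 + \frac{33}{5} \cdot 16\right) = -172 - \left(-62 + \frac{528}{5}\right) = -172 - \frac{218}{5} = - \frac{1078}{5}$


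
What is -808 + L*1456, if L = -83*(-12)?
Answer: 1449368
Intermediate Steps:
L = 996
-808 + L*1456 = -808 + 996*1456 = -808 + 1450176 = 1449368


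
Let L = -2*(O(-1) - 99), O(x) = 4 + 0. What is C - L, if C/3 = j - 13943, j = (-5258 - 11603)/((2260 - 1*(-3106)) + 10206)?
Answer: -654370451/15572 ≈ -42022.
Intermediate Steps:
O(x) = 4
j = -16861/15572 (j = -16861/((2260 + 3106) + 10206) = -16861/(5366 + 10206) = -16861/15572 ≈ -1.0828)
L = 190 (L = -2*(4 - 99) = -2*(-95) = 190)
C = -651411771/15572 (C = 3*(-16861/15572 - 13943) = 3*(-217137257/15572) = -651411771/15572 ≈ -41832.)
C - L = -651411771/15572 - 1*190 = -651411771/15572 - 190 = -654370451/15572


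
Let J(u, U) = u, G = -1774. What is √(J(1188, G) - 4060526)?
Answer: I*√4059338 ≈ 2014.8*I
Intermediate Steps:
√(J(1188, G) - 4060526) = √(1188 - 4060526) = √(-4059338) = I*√4059338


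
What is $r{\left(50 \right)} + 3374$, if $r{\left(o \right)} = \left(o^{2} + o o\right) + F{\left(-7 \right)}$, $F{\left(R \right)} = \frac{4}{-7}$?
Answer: $\frac{58614}{7} \approx 8373.4$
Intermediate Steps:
$F{\left(R \right)} = - \frac{4}{7}$ ($F{\left(R \right)} = 4 \left(- \frac{1}{7}\right) = - \frac{4}{7}$)
$r{\left(o \right)} = - \frac{4}{7} + 2 o^{2}$ ($r{\left(o \right)} = \left(o^{2} + o o\right) - \frac{4}{7} = \left(o^{2} + o^{2}\right) - \frac{4}{7} = 2 o^{2} - \frac{4}{7} = - \frac{4}{7} + 2 o^{2}$)
$r{\left(50 \right)} + 3374 = \left(- \frac{4}{7} + 2 \cdot 50^{2}\right) + 3374 = \left(- \frac{4}{7} + 2 \cdot 2500\right) + 3374 = \left(- \frac{4}{7} + 5000\right) + 3374 = \frac{34996}{7} + 3374 = \frac{58614}{7}$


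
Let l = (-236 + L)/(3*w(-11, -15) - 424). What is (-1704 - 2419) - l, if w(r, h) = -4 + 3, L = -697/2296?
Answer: -98602409/23912 ≈ -4123.6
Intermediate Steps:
L = -17/56 (L = -697*1/2296 = -17/56 ≈ -0.30357)
w(r, h) = -1
l = 13233/23912 (l = (-236 - 17/56)/(3*(-1) - 424) = -13233/(56*(-3 - 424)) = -13233/56/(-427) = -13233/56*(-1/427) = 13233/23912 ≈ 0.55340)
(-1704 - 2419) - l = (-1704 - 2419) - 1*13233/23912 = -4123 - 13233/23912 = -98602409/23912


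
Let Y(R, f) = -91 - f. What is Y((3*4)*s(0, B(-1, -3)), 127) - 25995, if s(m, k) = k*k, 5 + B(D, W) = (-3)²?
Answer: -26213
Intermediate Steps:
B(D, W) = 4 (B(D, W) = -5 + (-3)² = -5 + 9 = 4)
s(m, k) = k²
Y((3*4)*s(0, B(-1, -3)), 127) - 25995 = (-91 - 1*127) - 25995 = (-91 - 127) - 25995 = -218 - 25995 = -26213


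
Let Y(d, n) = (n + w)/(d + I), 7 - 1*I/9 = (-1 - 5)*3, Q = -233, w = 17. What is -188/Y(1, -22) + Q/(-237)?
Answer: 10070821/1185 ≈ 8498.6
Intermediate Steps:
I = 225 (I = 63 - 9*(-1 - 5)*3 = 63 - (-54)*3 = 63 - 9*(-18) = 63 + 162 = 225)
Y(d, n) = (17 + n)/(225 + d) (Y(d, n) = (n + 17)/(d + 225) = (17 + n)/(225 + d))
-188/Y(1, -22) + Q/(-237) = -188*(225 + 1)/(17 - 22) - 233/(-237) = -188/(-5/226) - 233*(-1/237) = -188/((1/226)*(-5)) + 233/237 = -188/(-5/226) + 233/237 = -188*(-226/5) + 233/237 = 42488/5 + 233/237 = 10070821/1185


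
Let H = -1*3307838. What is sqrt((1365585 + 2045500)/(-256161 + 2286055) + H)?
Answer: I*sqrt(13629839166064212778)/2029894 ≈ 1818.7*I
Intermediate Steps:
H = -3307838
sqrt((1365585 + 2045500)/(-256161 + 2286055) + H) = sqrt((1365585 + 2045500)/(-256161 + 2286055) - 3307838) = sqrt(3411085/2029894 - 3307838) = sqrt(-6714557098087/2029894) = I*sqrt(13629839166064212778)/2029894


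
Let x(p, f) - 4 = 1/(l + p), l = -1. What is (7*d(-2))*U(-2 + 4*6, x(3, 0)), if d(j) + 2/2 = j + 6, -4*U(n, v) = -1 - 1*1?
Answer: 21/2 ≈ 10.500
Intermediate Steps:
x(p, f) = 4 + 1/(-1 + p)
U(n, v) = ½ (U(n, v) = -(-1 - 1*1)/4 = -(-1 - 1)/4 = -¼*(-2) = ½)
d(j) = 5 + j (d(j) = -1 + (j + 6) = -1 + (6 + j) = 5 + j)
(7*d(-2))*U(-2 + 4*6, x(3, 0)) = (7*(5 - 2))*(½) = (7*3)*(½) = 21*(½) = 21/2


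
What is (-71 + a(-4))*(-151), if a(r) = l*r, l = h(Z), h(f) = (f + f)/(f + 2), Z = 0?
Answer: 10721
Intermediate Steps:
h(f) = 2*f/(2 + f) (h(f) = (2*f)/(2 + f) = 2*f/(2 + f))
l = 0 (l = 2*0/(2 + 0) = 2*0/2 = 2*0*(1/2) = 0)
a(r) = 0 (a(r) = 0*r = 0)
(-71 + a(-4))*(-151) = (-71 + 0)*(-151) = -71*(-151) = 10721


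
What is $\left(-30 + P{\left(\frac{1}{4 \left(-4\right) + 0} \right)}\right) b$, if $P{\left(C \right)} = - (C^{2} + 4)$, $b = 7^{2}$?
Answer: $- \frac{426545}{256} \approx -1666.2$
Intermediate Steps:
$b = 49$
$P{\left(C \right)} = -4 - C^{2}$ ($P{\left(C \right)} = - (4 + C^{2}) = -4 - C^{2}$)
$\left(-30 + P{\left(\frac{1}{4 \left(-4\right) + 0} \right)}\right) b = \left(-30 - \left(4 + \left(\frac{1}{4 \left(-4\right) + 0}\right)^{2}\right)\right) 49 = \left(-30 - \left(4 + \left(\frac{1}{-16 + 0}\right)^{2}\right)\right) 49 = \left(-30 - \left(4 + \left(\frac{1}{-16}\right)^{2}\right)\right) 49 = \left(-30 - \frac{1025}{256}\right) 49 = \left(- \frac{8705}{256}\right) 49 = - \frac{426545}{256}$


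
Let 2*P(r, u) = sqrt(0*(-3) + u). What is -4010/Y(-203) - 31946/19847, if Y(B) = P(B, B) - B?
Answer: 2*(-15973*sqrt(203) + 86071508*I)/(19847*(sqrt(203) - 406*I)) ≈ -21.339 + 0.69237*I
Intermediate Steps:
P(r, u) = sqrt(u)/2 (P(r, u) = sqrt(0*(-3) + u)/2 = sqrt(0 + u)/2 = sqrt(u)/2)
Y(B) = sqrt(B)/2 - B
-4010/Y(-203) - 31946/19847 = -4010/(sqrt(-203)/2 - 1*(-203)) - 31946/19847 = -4010/((I*sqrt(203))/2 + 203) - 31946*1/19847 = -4010/(I*sqrt(203)/2 + 203) - 31946/19847 = -4010/(203 + I*sqrt(203)/2) - 31946/19847 = -31946/19847 - 4010/(203 + I*sqrt(203)/2)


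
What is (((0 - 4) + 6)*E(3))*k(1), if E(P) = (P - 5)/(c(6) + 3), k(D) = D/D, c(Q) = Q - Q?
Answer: -4/3 ≈ -1.3333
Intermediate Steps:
c(Q) = 0
k(D) = 1
E(P) = -5/3 + P/3 (E(P) = (P - 5)/(0 + 3) = (-5 + P)/3 = (-5 + P)*(1/3) = -5/3 + P/3)
(((0 - 4) + 6)*E(3))*k(1) = (((0 - 4) + 6)*(-5/3 + (1/3)*3))*1 = ((-4 + 6)*(-5/3 + 1))*1 = (2*(-2/3))*1 = -4/3*1 = -4/3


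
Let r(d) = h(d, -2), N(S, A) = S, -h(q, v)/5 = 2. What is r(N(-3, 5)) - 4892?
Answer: -4902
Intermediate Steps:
h(q, v) = -10 (h(q, v) = -5*2 = -10)
r(d) = -10
r(N(-3, 5)) - 4892 = -10 - 4892 = -4902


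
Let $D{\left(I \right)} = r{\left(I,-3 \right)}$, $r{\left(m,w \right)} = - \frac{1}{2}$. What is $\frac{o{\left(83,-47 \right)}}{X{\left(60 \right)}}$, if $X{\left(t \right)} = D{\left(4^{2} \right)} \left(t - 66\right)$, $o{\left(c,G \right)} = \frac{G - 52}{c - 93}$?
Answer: $\frac{33}{10} \approx 3.3$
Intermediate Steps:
$o{\left(c,G \right)} = \frac{-52 + G}{-93 + c}$
$r{\left(m,w \right)} = - \frac{1}{2}$ ($r{\left(m,w \right)} = \left(-1\right) \frac{1}{2} = - \frac{1}{2}$)
$D{\left(I \right)} = - \frac{1}{2}$
$X{\left(t \right)} = 33 - \frac{t}{2}$ ($X{\left(t \right)} = - \frac{t - 66}{2} = - \frac{-66 + t}{2} = 33 - \frac{t}{2}$)
$\frac{o{\left(83,-47 \right)}}{X{\left(60 \right)}} = \frac{\frac{1}{-93 + 83} \left(-52 - 47\right)}{33 - 30} = \frac{\frac{1}{-10} \left(-99\right)}{33 - 30} = \frac{\left(- \frac{1}{10}\right) \left(-99\right)}{3} = \frac{99}{10} \cdot \frac{1}{3} = \frac{33}{10}$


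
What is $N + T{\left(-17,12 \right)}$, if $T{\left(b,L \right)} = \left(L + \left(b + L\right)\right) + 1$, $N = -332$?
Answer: $-324$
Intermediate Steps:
$T{\left(b,L \right)} = 1 + b + 2 L$ ($T{\left(b,L \right)} = \left(L + \left(L + b\right)\right) + 1 = \left(b + 2 L\right) + 1 = 1 + b + 2 L$)
$N + T{\left(-17,12 \right)} = -332 + \left(1 - 17 + 2 \cdot 12\right) = -332 + \left(1 - 17 + 24\right) = -332 + 8 = -324$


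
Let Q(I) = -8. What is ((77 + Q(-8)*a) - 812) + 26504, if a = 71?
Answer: 25201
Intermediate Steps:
((77 + Q(-8)*a) - 812) + 26504 = ((77 - 8*71) - 812) + 26504 = ((77 - 568) - 812) + 26504 = (-491 - 812) + 26504 = -1303 + 26504 = 25201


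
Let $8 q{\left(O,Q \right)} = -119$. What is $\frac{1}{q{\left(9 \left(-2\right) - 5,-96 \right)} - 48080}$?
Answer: $- \frac{8}{384759} \approx -2.0792 \cdot 10^{-5}$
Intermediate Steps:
$q{\left(O,Q \right)} = - \frac{119}{8}$ ($q{\left(O,Q \right)} = \frac{1}{8} \left(-119\right) = - \frac{119}{8}$)
$\frac{1}{q{\left(9 \left(-2\right) - 5,-96 \right)} - 48080} = \frac{1}{- \frac{119}{8} - 48080} = \frac{1}{- \frac{384759}{8}} = - \frac{8}{384759}$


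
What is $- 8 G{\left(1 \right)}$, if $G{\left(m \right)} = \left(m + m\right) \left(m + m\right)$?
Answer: $-32$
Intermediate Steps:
$G{\left(m \right)} = 4 m^{2}$ ($G{\left(m \right)} = 2 m 2 m = 4 m^{2}$)
$- 8 G{\left(1 \right)} = - 8 \cdot 4 \cdot 1^{2} = - 8 \cdot 4 \cdot 1 = \left(-8\right) 4 = -32$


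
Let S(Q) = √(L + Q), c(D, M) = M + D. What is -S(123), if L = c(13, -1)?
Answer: -3*√15 ≈ -11.619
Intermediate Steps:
c(D, M) = D + M
L = 12 (L = 13 - 1 = 12)
S(Q) = √(12 + Q)
-S(123) = -√(12 + 123) = -√135 = -3*√15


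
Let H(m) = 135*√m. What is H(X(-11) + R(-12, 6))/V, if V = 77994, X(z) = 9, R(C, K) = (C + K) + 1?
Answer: 15/4333 ≈ 0.0034618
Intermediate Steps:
R(C, K) = 1 + C + K
H(X(-11) + R(-12, 6))/V = (135*√(9 + (1 - 12 + 6)))/77994 = (135*√(9 - 5))*(1/77994) = (135*√4)*(1/77994) = (135*2)*(1/77994) = 270*(1/77994) = 15/4333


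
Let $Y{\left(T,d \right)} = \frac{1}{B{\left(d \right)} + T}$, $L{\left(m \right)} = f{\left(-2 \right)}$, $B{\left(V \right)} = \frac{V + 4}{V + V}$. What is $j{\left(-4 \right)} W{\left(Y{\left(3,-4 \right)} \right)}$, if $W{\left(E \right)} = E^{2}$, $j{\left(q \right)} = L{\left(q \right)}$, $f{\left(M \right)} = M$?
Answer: $- \frac{2}{9} \approx -0.22222$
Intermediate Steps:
$B{\left(V \right)} = \frac{4 + V}{2 V}$
$L{\left(m \right)} = -2$
$j{\left(q \right)} = -2$
$Y{\left(T,d \right)} = \frac{1}{T + \frac{4 + d}{2 d}}$ ($Y{\left(T,d \right)} = \frac{1}{\frac{4 + d}{2 d} + T} = \frac{1}{T + \frac{4 + d}{2 d}}$)
$j{\left(-4 \right)} W{\left(Y{\left(3,-4 \right)} \right)} = - 2 \left(2 \left(-4\right) \frac{1}{4 - 4 + 2 \cdot 3 \left(-4\right)}\right)^{2} = - 2 \left(2 \left(-4\right) \frac{1}{4 - 4 - 24}\right)^{2} = - 2 \left(2 \left(-4\right) \frac{1}{-24}\right)^{2} = - 2 \left(2 \left(-4\right) \left(- \frac{1}{24}\right)\right)^{2} = - \frac{2}{9}$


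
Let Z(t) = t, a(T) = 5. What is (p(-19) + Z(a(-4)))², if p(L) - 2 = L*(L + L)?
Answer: 531441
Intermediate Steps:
p(L) = 2 + 2*L² (p(L) = 2 + L*(L + L) = 2 + L*(2*L) = 2 + 2*L²)
(p(-19) + Z(a(-4)))² = ((2 + 2*(-19)²) + 5)² = ((2 + 2*361) + 5)² = ((2 + 722) + 5)² = (724 + 5)² = 729² = 531441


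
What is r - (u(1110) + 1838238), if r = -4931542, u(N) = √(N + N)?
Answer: -6769780 - 2*√555 ≈ -6.7698e+6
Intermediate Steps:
u(N) = √2*√N (u(N) = √(2*N) = √2*√N)
r - (u(1110) + 1838238) = -4931542 - (√2*√1110 + 1838238) = -4931542 - (2*√555 + 1838238) = -4931542 - (1838238 + 2*√555) = -4931542 + (-1838238 - 2*√555) = -6769780 - 2*√555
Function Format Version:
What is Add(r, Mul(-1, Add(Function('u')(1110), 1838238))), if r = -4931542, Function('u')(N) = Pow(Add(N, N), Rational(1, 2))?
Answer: Add(-6769780, Mul(-2, Pow(555, Rational(1, 2)))) ≈ -6.7698e+6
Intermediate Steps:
Function('u')(N) = Mul(Pow(2, Rational(1, 2)), Pow(N, Rational(1, 2))) (Function('u')(N) = Pow(Mul(2, N), Rational(1, 2)) = Mul(Pow(2, Rational(1, 2)), Pow(N, Rational(1, 2))))
Add(r, Mul(-1, Add(Function('u')(1110), 1838238))) = Add(-4931542, Mul(-1, Add(Mul(Pow(2, Rational(1, 2)), Pow(1110, Rational(1, 2))), 1838238))) = Add(-4931542, Mul(-1, Add(Mul(2, Pow(555, Rational(1, 2))), 1838238))) = Add(-4931542, Mul(-1, Add(1838238, Mul(2, Pow(555, Rational(1, 2)))))) = Add(-4931542, Add(-1838238, Mul(-2, Pow(555, Rational(1, 2))))) = Add(-6769780, Mul(-2, Pow(555, Rational(1, 2))))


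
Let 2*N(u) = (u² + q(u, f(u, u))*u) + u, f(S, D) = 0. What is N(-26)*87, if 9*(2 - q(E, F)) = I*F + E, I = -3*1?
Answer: 68237/3 ≈ 22746.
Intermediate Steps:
I = -3
q(E, F) = 2 - E/9 + F/3 (q(E, F) = 2 - (-3*F + E)/9 = 2 - (E - 3*F)/9 = 2 + (-E/9 + F/3) = 2 - E/9 + F/3)
N(u) = u/2 + u²/2 + u*(2 - u/9)/2 (N(u) = ((u² + (2 - u/9 + (⅓)*0)*u) + u)/2 = ((u² + (2 - u/9 + 0)*u) + u)/2 = ((u² + (2 - u/9)*u) + u)/2 = ((u² + u*(2 - u/9)) + u)/2 = (u + u² + u*(2 - u/9))/2 = u/2 + u²/2 + u*(2 - u/9)/2)
N(-26)*87 = ((1/18)*(-26)*(27 + 8*(-26)))*87 = ((1/18)*(-26)*(27 - 208))*87 = ((1/18)*(-26)*(-181))*87 = (2353/9)*87 = 68237/3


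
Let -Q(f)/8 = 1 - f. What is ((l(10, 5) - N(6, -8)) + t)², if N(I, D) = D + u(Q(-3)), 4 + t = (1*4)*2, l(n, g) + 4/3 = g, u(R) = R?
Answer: 20449/9 ≈ 2272.1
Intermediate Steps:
Q(f) = -8 + 8*f (Q(f) = -8*(1 - f) = -8 + 8*f)
l(n, g) = -4/3 + g
t = 4 (t = -4 + (1*4)*2 = -4 + 4*2 = -4 + 8 = 4)
N(I, D) = -32 + D (N(I, D) = D + (-8 + 8*(-3)) = D + (-8 - 24) = D - 32 = -32 + D)
((l(10, 5) - N(6, -8)) + t)² = (((-4/3 + 5) - (-32 - 8)) + 4)² = ((11/3 - 1*(-40)) + 4)² = ((11/3 + 40) + 4)² = (131/3 + 4)² = (143/3)² = 20449/9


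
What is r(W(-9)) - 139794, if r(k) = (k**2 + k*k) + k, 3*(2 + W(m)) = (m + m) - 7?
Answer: -1256317/9 ≈ -1.3959e+5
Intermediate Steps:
W(m) = -13/3 + 2*m/3 (W(m) = -2 + ((m + m) - 7)/3 = -2 + (2*m - 7)/3 = -2 + (-7 + 2*m)/3 = -2 + (-7/3 + 2*m/3) = -13/3 + 2*m/3)
r(k) = k + 2*k**2 (r(k) = (k**2 + k**2) + k = 2*k**2 + k = k + 2*k**2)
r(W(-9)) - 139794 = (-13/3 + (2/3)*(-9))*(1 + 2*(-13/3 + (2/3)*(-9))) - 139794 = (-13/3 - 6)*(1 + 2*(-13/3 - 6)) - 139794 = -31*(1 + 2*(-31/3))/3 - 139794 = -31*(1 - 62/3)/3 - 139794 = -31/3*(-59/3) - 139794 = 1829/9 - 139794 = -1256317/9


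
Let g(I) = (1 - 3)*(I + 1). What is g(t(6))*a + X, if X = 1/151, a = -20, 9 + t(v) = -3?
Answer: -66439/151 ≈ -439.99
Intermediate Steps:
t(v) = -12 (t(v) = -9 - 3 = -12)
g(I) = -2 - 2*I (g(I) = -2*(1 + I) = -2 - 2*I)
X = 1/151 ≈ 0.0066225
g(t(6))*a + X = (-2 - 2*(-12))*(-20) + 1/151 = (-2 + 24)*(-20) + 1/151 = 22*(-20) + 1/151 = -440 + 1/151 = -66439/151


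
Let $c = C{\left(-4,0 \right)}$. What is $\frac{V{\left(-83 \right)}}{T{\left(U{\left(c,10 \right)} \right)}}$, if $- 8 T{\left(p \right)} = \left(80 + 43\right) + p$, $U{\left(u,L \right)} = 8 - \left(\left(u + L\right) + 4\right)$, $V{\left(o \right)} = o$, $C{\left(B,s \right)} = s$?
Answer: $\frac{664}{117} \approx 5.6752$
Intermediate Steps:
$c = 0$
$U{\left(u,L \right)} = 4 - L - u$ ($U{\left(u,L \right)} = 8 - \left(\left(L + u\right) + 4\right) = 8 - \left(4 + L + u\right) = 4 - L - u$)
$T{\left(p \right)} = - \frac{123}{8} - \frac{p}{8}$ ($T{\left(p \right)} = - \frac{\left(80 + 43\right) + p}{8} = - \frac{123 + p}{8} = - \frac{123}{8} - \frac{p}{8}$)
$\frac{V{\left(-83 \right)}}{T{\left(U{\left(c,10 \right)} \right)}} = - \frac{83}{- \frac{123}{8} - \frac{4 - 10 - 0}{8}} = - \frac{83}{- \frac{123}{8} - \frac{4 - 10 + 0}{8}} = - \frac{83}{- \frac{123}{8} - - \frac{3}{4}} = - \frac{83}{- \frac{123}{8} + \frac{3}{4}} = - \frac{83}{- \frac{117}{8}} = \left(-83\right) \left(- \frac{8}{117}\right) = \frac{664}{117}$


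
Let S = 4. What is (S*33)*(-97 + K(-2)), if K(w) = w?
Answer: -13068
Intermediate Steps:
(S*33)*(-97 + K(-2)) = (4*33)*(-97 - 2) = 132*(-99) = -13068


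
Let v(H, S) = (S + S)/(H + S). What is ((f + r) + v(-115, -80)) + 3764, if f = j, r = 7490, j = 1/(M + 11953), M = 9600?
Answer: 9460430753/840567 ≈ 11255.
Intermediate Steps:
j = 1/21553 (j = 1/(9600 + 11953) = 1/21553 ≈ 4.6397e-5)
f = 1/21553 ≈ 4.6397e-5
v(H, S) = 2*S/(H + S) (v(H, S) = (2*S)/(H + S) = 2*S/(H + S))
((f + r) + v(-115, -80)) + 3764 = ((1/21553 + 7490) + 2*(-80)/(-115 - 80)) + 3764 = (161431971/21553 + 2*(-80)/(-195)) + 3764 = (161431971/21553 + 2*(-80)*(-1/195)) + 3764 = (161431971/21553 + 32/39) + 3764 = 6296536565/840567 + 3764 = 9460430753/840567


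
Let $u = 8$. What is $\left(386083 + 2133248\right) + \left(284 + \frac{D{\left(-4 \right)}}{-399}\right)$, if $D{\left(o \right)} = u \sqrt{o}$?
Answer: $2519615 - \frac{16 i}{399} \approx 2.5196 \cdot 10^{6} - 0.0401 i$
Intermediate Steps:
$D{\left(o \right)} = 8 \sqrt{o}$
$\left(386083 + 2133248\right) + \left(284 + \frac{D{\left(-4 \right)}}{-399}\right) = \left(386083 + 2133248\right) + \left(284 + \frac{8 \sqrt{-4}}{-399}\right) = 2519331 + \left(284 - \frac{8 \cdot 2 i}{399}\right) = 2519331 + \left(284 - \frac{16 i}{399}\right) = 2519615 - \frac{16 i}{399}$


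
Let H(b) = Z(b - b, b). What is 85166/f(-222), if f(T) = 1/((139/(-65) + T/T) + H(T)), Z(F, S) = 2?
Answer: 4769296/65 ≈ 73374.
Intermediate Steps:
H(b) = 2
f(T) = 65/56 (f(T) = 1/((139/(-65) + T/T) + 2) = 1/((139*(-1/65) + 1) + 2) = 1/((-139/65 + 1) + 2) = 1/(-74/65 + 2) = 1/(56/65) = 65/56)
85166/f(-222) = 85166/(65/56) = 85166*(56/65) = 4769296/65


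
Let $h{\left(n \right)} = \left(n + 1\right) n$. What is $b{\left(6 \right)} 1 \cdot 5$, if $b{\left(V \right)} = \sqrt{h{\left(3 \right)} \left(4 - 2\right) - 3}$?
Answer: $5 \sqrt{21} \approx 22.913$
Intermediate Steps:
$h{\left(n \right)} = n \left(1 + n\right)$ ($h{\left(n \right)} = \left(1 + n\right) n = n \left(1 + n\right)$)
$b{\left(V \right)} = \sqrt{21}$ ($b{\left(V \right)} = \sqrt{3 \left(1 + 3\right) \left(4 - 2\right) - 3} = \sqrt{3 \cdot 4 \cdot 2 - 3} = \sqrt{12 \cdot 2 - 3} = \sqrt{24 - 3} = \sqrt{21}$)
$b{\left(6 \right)} 1 \cdot 5 = \sqrt{21} \cdot 1 \cdot 5 = \sqrt{21} \cdot 5 = 5 \sqrt{21}$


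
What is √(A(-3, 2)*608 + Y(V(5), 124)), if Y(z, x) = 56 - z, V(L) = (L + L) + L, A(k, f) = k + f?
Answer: 9*I*√7 ≈ 23.812*I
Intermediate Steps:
A(k, f) = f + k
V(L) = 3*L (V(L) = 2*L + L = 3*L)
√(A(-3, 2)*608 + Y(V(5), 124)) = √((2 - 3)*608 + (56 - 3*5)) = √(-1*608 + (56 - 1*15)) = √(-608 + (56 - 15)) = √(-608 + 41) = √(-567) = 9*I*√7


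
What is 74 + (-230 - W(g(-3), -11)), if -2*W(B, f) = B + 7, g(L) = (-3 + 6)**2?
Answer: -148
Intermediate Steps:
g(L) = 9 (g(L) = 3**2 = 9)
W(B, f) = -7/2 - B/2 (W(B, f) = -(B + 7)/2 = -(7 + B)/2 = -7/2 - B/2)
74 + (-230 - W(g(-3), -11)) = 74 + (-230 - (-7/2 - 1/2*9)) = 74 + (-230 - (-7/2 - 9/2)) = 74 + (-230 - 1*(-8)) = 74 + (-230 + 8) = 74 - 222 = -148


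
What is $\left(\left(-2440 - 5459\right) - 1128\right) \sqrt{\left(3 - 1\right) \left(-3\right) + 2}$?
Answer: $- 18054 i \approx - 18054.0 i$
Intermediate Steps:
$\left(\left(-2440 - 5459\right) - 1128\right) \sqrt{\left(3 - 1\right) \left(-3\right) + 2} = \left(-7899 - 1128\right) \sqrt{2 \left(-3\right) + 2} = - 9027 \sqrt{-6 + 2} = - 9027 \sqrt{-4} = - 9027 \cdot 2 i = - 18054 i$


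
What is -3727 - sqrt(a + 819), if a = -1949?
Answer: -3727 - I*sqrt(1130) ≈ -3727.0 - 33.615*I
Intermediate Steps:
-3727 - sqrt(a + 819) = -3727 - sqrt(-1949 + 819) = -3727 - sqrt(-1130) = -3727 - I*sqrt(1130)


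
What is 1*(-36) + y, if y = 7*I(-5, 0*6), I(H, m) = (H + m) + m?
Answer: -71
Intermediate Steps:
I(H, m) = H + 2*m
y = -35 (y = 7*(-5 + 2*(0*6)) = 7*(-5 + 2*0) = 7*(-5 + 0) = 7*(-5) = -35)
1*(-36) + y = 1*(-36) - 35 = -36 - 35 = -71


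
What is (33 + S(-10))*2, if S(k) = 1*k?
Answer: 46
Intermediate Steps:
S(k) = k
(33 + S(-10))*2 = (33 - 10)*2 = 23*2 = 46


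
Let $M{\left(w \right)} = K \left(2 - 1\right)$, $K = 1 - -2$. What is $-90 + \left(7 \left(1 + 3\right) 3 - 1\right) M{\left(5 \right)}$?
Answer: $159$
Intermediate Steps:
$K = 3$ ($K = 1 + 2 = 3$)
$M{\left(w \right)} = 3$ ($M{\left(w \right)} = 3 \left(2 - 1\right) = 3 \cdot 1 = 3$)
$-90 + \left(7 \left(1 + 3\right) 3 - 1\right) M{\left(5 \right)} = -90 + \left(7 \left(1 + 3\right) 3 - 1\right) 3 = -90 + \left(7 \cdot 4 \cdot 3 - 1\right) 3 = -90 + \left(7 \cdot 12 - 1\right) 3 = -90 + \left(84 - 1\right) 3 = -90 + 83 \cdot 3 = -90 + 249 = 159$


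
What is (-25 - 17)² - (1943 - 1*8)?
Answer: -171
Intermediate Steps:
(-25 - 17)² - (1943 - 1*8) = (-42)² - (1943 - 8) = 1764 - 1*1935 = 1764 - 1935 = -171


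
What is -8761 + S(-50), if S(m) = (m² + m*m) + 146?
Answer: -3615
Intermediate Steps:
S(m) = 146 + 2*m² (S(m) = (m² + m²) + 146 = 2*m² + 146 = 146 + 2*m²)
-8761 + S(-50) = -8761 + (146 + 2*(-50)²) = -8761 + (146 + 2*2500) = -8761 + (146 + 5000) = -8761 + 5146 = -3615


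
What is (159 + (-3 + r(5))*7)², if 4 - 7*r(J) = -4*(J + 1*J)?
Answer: 33124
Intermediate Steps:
r(J) = 4/7 + 8*J/7 (r(J) = 4/7 - (-4)*(J + 1*J)/7 = 4/7 - (-4)*(J + J)/7 = 4/7 - (-4)*2*J/7 = 4/7 - (-8)*J/7 = 4/7 + 8*J/7)
(159 + (-3 + r(5))*7)² = (159 + (-3 + (4/7 + (8/7)*5))*7)² = (159 + (-3 + (4/7 + 40/7))*7)² = (159 + (-3 + 44/7)*7)² = (159 + (23/7)*7)² = (159 + 23)² = 182² = 33124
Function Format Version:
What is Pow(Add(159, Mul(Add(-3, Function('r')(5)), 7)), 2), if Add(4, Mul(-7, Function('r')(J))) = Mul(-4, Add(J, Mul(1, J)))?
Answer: 33124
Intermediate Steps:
Function('r')(J) = Add(Rational(4, 7), Mul(Rational(8, 7), J)) (Function('r')(J) = Add(Rational(4, 7), Mul(Rational(-1, 7), Mul(-4, Add(J, Mul(1, J))))) = Add(Rational(4, 7), Mul(Rational(-1, 7), Mul(-4, Add(J, J)))) = Add(Rational(4, 7), Mul(Rational(-1, 7), Mul(-4, Mul(2, J)))) = Add(Rational(4, 7), Mul(Rational(-1, 7), Mul(-8, J))) = Add(Rational(4, 7), Mul(Rational(8, 7), J)))
Pow(Add(159, Mul(Add(-3, Function('r')(5)), 7)), 2) = Pow(Add(159, Mul(Add(-3, Add(Rational(4, 7), Mul(Rational(8, 7), 5))), 7)), 2) = Pow(Add(159, Mul(Add(-3, Add(Rational(4, 7), Rational(40, 7))), 7)), 2) = Pow(Add(159, Mul(Add(-3, Rational(44, 7)), 7)), 2) = Pow(Add(159, Mul(Rational(23, 7), 7)), 2) = Pow(Add(159, 23), 2) = Pow(182, 2) = 33124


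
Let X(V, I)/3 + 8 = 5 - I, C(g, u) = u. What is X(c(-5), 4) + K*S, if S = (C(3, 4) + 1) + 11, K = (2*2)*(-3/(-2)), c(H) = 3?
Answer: 75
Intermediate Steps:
X(V, I) = -9 - 3*I (X(V, I) = -24 + 3*(5 - I) = -24 + (15 - 3*I) = -9 - 3*I)
K = 6 (K = 4*(-3*(-1/2)) = 4*(3/2) = 6)
S = 16 (S = (4 + 1) + 11 = 5 + 11 = 16)
X(c(-5), 4) + K*S = (-9 - 3*4) + 6*16 = (-9 - 12) + 96 = -21 + 96 = 75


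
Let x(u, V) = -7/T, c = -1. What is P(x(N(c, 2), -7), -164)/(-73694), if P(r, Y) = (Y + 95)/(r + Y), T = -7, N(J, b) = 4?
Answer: -69/12012122 ≈ -5.7442e-6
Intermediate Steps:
x(u, V) = 1 (x(u, V) = -7/(-7) = -7*(-⅐) = 1)
P(r, Y) = (95 + Y)/(Y + r)
P(x(N(c, 2), -7), -164)/(-73694) = ((95 - 164)/(-164 + 1))/(-73694) = (-69/(-163))*(-1/73694) = -1/163*(-69)*(-1/73694) = (69/163)*(-1/73694) = -69/12012122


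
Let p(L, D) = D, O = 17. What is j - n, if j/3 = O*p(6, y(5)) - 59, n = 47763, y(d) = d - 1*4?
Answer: -47889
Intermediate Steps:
y(d) = -4 + d (y(d) = d - 4 = -4 + d)
j = -126 (j = 3*(17*(-4 + 5) - 59) = 3*(17*1 - 59) = 3*(17 - 59) = 3*(-42) = -126)
j - n = -126 - 1*47763 = -126 - 47763 = -47889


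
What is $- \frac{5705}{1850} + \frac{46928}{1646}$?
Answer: $\frac{7742637}{304510} \approx 25.427$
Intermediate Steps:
$- \frac{5705}{1850} + \frac{46928}{1646} = \left(-5705\right) \frac{1}{1850} + 46928 \cdot \frac{1}{1646} = - \frac{1141}{370} + \frac{23464}{823} = \frac{7742637}{304510}$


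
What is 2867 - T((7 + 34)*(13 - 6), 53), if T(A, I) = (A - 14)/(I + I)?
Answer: 303629/106 ≈ 2864.4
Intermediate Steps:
T(A, I) = (-14 + A)/(2*I) (T(A, I) = (-14 + A)/((2*I)) = (-14 + A)*(1/(2*I)) = (-14 + A)/(2*I))
2867 - T((7 + 34)*(13 - 6), 53) = 2867 - (-14 + (7 + 34)*(13 - 6))/(2*53) = 2867 - (-14 + 41*7)/(2*53) = 2867 - (-14 + 287)/(2*53) = 2867 - 273/(2*53) = 2867 - 1*273/106 = 2867 - 273/106 = 303629/106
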